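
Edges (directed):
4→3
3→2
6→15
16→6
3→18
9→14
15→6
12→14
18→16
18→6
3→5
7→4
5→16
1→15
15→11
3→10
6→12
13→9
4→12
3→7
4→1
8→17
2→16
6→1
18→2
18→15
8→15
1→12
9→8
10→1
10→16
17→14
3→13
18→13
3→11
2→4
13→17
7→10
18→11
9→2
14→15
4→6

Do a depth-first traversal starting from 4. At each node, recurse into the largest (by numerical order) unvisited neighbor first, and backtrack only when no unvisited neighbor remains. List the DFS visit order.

4, 12, 14, 15, 11, 6, 1, 3, 18, 16, 13, 17, 9, 8, 2, 10, 7, 5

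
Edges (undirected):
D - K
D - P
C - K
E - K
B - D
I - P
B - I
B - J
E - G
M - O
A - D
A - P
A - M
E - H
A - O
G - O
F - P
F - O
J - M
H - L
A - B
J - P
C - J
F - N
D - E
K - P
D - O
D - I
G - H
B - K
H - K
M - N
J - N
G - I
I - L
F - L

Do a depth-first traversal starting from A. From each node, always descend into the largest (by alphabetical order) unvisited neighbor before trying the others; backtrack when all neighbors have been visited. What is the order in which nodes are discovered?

Visit A
A → P
P → K
K → H
H → L
L → I
I → G
G → O
O → M
M → N
N → J
J → C
J → B
B → D
D → E
N → F

A → P → K → H → L → I → G → O → M → N → J → C → B → D → E → F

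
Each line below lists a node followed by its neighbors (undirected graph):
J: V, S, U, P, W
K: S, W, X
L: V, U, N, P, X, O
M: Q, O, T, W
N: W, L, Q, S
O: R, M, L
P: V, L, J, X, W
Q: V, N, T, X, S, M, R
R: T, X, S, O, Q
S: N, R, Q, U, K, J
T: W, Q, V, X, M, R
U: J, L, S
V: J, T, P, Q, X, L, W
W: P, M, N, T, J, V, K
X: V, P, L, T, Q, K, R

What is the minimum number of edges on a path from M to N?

2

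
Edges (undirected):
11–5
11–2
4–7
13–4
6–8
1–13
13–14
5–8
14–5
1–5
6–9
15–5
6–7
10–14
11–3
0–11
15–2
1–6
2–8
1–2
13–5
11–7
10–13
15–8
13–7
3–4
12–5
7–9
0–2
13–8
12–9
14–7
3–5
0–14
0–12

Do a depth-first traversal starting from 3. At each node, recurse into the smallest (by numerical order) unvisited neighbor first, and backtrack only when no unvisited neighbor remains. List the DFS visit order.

Visit 3
3 → 4
4 → 7
7 → 6
6 → 1
1 → 2
2 → 0
0 → 11
11 → 5
5 → 8
8 → 13
13 → 10
10 → 14
8 → 15
5 → 12
12 → 9

3 4 7 6 1 2 0 11 5 8 13 10 14 15 12 9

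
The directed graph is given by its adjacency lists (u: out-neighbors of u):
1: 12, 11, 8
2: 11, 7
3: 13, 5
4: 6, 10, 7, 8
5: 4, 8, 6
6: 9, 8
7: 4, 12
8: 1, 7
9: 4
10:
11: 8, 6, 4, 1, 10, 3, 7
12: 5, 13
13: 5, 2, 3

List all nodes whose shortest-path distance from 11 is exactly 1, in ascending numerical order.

1, 3, 4, 6, 7, 8, 10

Level 0: 11
Level 1: 1, 3, 4, 6, 7, 8, 10
Level 2: 5, 9, 12, 13
Level 3: 2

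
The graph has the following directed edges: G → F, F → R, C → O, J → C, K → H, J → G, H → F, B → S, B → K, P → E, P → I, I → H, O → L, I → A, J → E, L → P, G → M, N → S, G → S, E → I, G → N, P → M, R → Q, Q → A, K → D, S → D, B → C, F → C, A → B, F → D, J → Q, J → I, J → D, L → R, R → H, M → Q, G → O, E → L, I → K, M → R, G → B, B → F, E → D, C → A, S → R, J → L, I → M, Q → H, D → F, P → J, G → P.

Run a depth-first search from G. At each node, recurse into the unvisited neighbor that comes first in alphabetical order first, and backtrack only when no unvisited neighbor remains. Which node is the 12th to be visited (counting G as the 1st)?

Visit G
G → B
B → C
C → A
C → O
O → L
L → P
P → E
E → D
D → F
F → R
R → H
R → Q
E → I
I → K
I → M
P → J
B → S
G → N

Visit order: G, B, C, A, O, L, P, E, D, F, R, H, Q, I, K, M, J, S, N

H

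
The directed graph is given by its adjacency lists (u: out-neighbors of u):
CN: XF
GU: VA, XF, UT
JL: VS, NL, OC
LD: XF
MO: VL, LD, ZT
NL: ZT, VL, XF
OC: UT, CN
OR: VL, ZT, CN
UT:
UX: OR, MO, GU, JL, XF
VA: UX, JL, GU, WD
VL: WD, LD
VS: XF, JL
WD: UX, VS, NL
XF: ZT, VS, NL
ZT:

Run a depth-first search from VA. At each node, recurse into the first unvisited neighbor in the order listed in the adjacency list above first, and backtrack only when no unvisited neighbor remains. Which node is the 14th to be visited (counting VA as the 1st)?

LD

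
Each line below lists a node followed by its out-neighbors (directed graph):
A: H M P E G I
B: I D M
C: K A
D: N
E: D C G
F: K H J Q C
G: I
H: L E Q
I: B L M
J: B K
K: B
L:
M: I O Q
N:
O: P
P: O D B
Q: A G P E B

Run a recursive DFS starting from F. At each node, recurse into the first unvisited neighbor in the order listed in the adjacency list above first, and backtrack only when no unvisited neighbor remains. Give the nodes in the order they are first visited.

Visit F
F → K
K → B
B → I
I → L
I → M
M → O
O → P
P → D
D → N
M → Q
Q → A
A → H
H → E
E → C
E → G
F → J

F, K, B, I, L, M, O, P, D, N, Q, A, H, E, C, G, J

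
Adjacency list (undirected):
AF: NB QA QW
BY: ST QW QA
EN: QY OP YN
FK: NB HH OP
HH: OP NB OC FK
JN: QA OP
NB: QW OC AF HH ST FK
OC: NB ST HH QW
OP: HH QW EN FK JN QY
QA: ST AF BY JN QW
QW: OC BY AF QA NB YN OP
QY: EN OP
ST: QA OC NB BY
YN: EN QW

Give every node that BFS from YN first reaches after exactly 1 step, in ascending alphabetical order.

Level 0: YN
Level 1: EN, QW
Level 2: AF, BY, NB, OC, OP, QA, QY
Level 3: FK, HH, JN, ST

EN, QW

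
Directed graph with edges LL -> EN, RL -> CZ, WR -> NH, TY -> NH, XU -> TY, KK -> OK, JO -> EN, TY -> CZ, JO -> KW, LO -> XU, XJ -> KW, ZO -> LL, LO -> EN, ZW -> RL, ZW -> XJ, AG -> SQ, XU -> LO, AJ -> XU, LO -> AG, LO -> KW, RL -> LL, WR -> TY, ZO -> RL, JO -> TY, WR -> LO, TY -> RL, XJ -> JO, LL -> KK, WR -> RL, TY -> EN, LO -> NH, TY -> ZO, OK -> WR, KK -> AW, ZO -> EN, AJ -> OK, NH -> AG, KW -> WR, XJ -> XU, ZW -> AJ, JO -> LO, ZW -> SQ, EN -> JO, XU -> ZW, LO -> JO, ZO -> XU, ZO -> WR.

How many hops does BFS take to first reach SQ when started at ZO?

3

Level 0: ZO
Level 1: EN, LL, RL, WR, XU
Level 2: CZ, JO, KK, LO, NH, TY, ZW
Level 3: AG, AJ, AW, KW, OK, SQ, XJ
SQ first appears at level 3.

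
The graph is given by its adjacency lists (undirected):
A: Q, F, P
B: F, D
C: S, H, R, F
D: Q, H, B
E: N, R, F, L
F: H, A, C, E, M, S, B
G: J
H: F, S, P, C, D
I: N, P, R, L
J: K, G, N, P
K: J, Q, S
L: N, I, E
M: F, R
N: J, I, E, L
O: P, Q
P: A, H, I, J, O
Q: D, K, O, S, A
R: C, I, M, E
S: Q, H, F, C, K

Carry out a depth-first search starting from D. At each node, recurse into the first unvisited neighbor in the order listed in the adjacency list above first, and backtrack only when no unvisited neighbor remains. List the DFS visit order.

D Q K J G N I P A F H S C R M E L B O

Visit D
D → Q
Q → K
K → J
J → G
J → N
N → I
I → P
P → A
A → F
F → H
H → S
S → C
C → R
R → M
R → E
E → L
F → B
P → O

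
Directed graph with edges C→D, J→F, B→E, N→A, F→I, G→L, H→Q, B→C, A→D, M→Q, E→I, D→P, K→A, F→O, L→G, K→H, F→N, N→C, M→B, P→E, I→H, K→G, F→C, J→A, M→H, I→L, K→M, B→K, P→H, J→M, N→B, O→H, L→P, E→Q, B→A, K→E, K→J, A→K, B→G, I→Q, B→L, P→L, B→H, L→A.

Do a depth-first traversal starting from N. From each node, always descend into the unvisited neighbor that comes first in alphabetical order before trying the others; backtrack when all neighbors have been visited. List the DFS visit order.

N, A, D, P, E, I, H, Q, L, G, K, J, F, C, O, M, B

Visit N
N → A
A → D
D → P
P → E
E → I
I → H
H → Q
I → L
L → G
A → K
K → J
J → F
F → C
F → O
J → M
M → B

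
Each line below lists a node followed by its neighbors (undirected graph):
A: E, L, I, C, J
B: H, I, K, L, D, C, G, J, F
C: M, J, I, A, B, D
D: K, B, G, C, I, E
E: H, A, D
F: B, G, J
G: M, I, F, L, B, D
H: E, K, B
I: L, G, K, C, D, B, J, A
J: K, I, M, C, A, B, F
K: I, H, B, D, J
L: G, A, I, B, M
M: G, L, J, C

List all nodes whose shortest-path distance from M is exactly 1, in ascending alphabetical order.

C, G, J, L

Level 0: M
Level 1: C, G, J, L
Level 2: A, B, D, F, I, K
Level 3: E, H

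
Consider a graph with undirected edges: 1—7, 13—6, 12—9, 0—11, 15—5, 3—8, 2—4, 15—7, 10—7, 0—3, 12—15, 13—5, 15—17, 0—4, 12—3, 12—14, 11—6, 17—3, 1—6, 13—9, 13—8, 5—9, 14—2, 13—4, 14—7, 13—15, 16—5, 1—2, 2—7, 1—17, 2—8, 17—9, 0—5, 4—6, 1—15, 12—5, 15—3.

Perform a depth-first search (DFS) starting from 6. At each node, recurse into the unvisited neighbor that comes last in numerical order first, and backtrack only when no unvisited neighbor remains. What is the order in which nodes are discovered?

Visit 6
6 → 13
13 → 15
15 → 17
17 → 9
9 → 12
12 → 14
14 → 7
7 → 10
7 → 2
2 → 8
8 → 3
3 → 0
0 → 11
0 → 5
5 → 16
0 → 4
2 → 1

6, 13, 15, 17, 9, 12, 14, 7, 10, 2, 8, 3, 0, 11, 5, 16, 4, 1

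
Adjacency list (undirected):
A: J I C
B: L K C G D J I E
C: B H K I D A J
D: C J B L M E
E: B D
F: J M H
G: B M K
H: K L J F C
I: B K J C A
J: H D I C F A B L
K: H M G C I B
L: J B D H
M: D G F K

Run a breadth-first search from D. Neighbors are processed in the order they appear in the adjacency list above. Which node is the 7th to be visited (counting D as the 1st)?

Visit D; enqueue C, J, B, L, M, E → queue [C, J, B, L, M, E]
Visit C; enqueue H, K, I, A → queue [J, B, L, M, E, H, K, I, A]
Visit J; enqueue F → queue [B, L, M, E, H, K, I, A, F]
Visit B; enqueue G → queue [L, M, E, H, K, I, A, F, G]
Visit L → queue [M, E, H, K, I, A, F, G]
Visit M → queue [E, H, K, I, A, F, G]
Visit E → queue [H, K, I, A, F, G]
Visit H → queue [K, I, A, F, G]
Visit K → queue [I, A, F, G]
Visit I → queue [A, F, G]
Visit A → queue [F, G]
Visit F → queue [G]
Visit G → queue []

Visit order: D, C, J, B, L, M, E, H, K, I, A, F, G

E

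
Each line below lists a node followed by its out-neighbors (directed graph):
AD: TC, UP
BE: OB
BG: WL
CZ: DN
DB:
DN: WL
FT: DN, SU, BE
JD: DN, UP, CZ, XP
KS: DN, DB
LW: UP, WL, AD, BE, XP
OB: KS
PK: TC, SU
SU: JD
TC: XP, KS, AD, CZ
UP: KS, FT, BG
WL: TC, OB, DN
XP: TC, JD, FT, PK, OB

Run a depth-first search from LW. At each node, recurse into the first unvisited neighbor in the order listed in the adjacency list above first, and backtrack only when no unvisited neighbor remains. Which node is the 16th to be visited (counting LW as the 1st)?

DB

Visit LW
LW → UP
UP → KS
KS → DN
DN → WL
WL → TC
TC → XP
XP → JD
JD → CZ
XP → FT
FT → SU
FT → BE
BE → OB
XP → PK
TC → AD
KS → DB
UP → BG

Visit order: LW, UP, KS, DN, WL, TC, XP, JD, CZ, FT, SU, BE, OB, PK, AD, DB, BG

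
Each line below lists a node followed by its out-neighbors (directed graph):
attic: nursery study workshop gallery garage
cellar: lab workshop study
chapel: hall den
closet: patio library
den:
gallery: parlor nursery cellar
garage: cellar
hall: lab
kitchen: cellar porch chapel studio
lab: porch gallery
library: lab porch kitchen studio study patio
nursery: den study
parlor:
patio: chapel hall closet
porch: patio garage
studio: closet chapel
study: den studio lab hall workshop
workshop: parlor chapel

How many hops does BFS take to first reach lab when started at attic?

2

Level 0: attic
Level 1: gallery, garage, nursery, study, workshop
Level 2: cellar, chapel, den, hall, lab, parlor, studio
Level 3: closet, porch
Level 4: library, patio
Level 5: kitchen
lab first appears at level 2.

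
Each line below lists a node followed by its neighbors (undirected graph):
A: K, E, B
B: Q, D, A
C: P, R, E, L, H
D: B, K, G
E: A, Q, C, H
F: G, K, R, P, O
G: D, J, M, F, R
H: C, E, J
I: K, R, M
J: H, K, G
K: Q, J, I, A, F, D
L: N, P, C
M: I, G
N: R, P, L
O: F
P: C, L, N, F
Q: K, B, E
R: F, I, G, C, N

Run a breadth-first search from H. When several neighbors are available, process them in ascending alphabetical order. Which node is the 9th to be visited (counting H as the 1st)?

Q

Visit H; enqueue C, E, J → queue [C, E, J]
Visit C; enqueue L, P, R → queue [E, J, L, P, R]
Visit E; enqueue A, Q → queue [J, L, P, R, A, Q]
Visit J; enqueue G, K → queue [L, P, R, A, Q, G, K]
Visit L; enqueue N → queue [P, R, A, Q, G, K, N]
Visit P; enqueue F → queue [R, A, Q, G, K, N, F]
Visit R; enqueue I → queue [A, Q, G, K, N, F, I]
Visit A; enqueue B → queue [Q, G, K, N, F, I, B]
Visit Q → queue [G, K, N, F, I, B]
Visit G; enqueue D, M → queue [K, N, F, I, B, D, M]
Visit K → queue [N, F, I, B, D, M]
Visit N → queue [F, I, B, D, M]
Visit F; enqueue O → queue [I, B, D, M, O]
Visit I → queue [B, D, M, O]
Visit B → queue [D, M, O]
Visit D → queue [M, O]
Visit M → queue [O]
Visit O → queue []

Visit order: H, C, E, J, L, P, R, A, Q, G, K, N, F, I, B, D, M, O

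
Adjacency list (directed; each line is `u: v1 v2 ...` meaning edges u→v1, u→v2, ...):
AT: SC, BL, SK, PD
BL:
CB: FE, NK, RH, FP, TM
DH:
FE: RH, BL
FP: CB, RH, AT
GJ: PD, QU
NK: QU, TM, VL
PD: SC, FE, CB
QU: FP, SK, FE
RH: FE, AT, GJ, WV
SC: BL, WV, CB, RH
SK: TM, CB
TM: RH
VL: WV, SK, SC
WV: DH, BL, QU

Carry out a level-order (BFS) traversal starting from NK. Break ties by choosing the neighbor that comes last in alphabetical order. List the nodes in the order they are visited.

NK, VL, TM, QU, WV, SK, SC, RH, FP, FE, DH, BL, CB, GJ, AT, PD

Visit NK; enqueue VL, TM, QU → queue [VL, TM, QU]
Visit VL; enqueue WV, SK, SC → queue [TM, QU, WV, SK, SC]
Visit TM; enqueue RH → queue [QU, WV, SK, SC, RH]
Visit QU; enqueue FP, FE → queue [WV, SK, SC, RH, FP, FE]
Visit WV; enqueue DH, BL → queue [SK, SC, RH, FP, FE, DH, BL]
Visit SK; enqueue CB → queue [SC, RH, FP, FE, DH, BL, CB]
Visit SC → queue [RH, FP, FE, DH, BL, CB]
Visit RH; enqueue GJ, AT → queue [FP, FE, DH, BL, CB, GJ, AT]
Visit FP → queue [FE, DH, BL, CB, GJ, AT]
Visit FE → queue [DH, BL, CB, GJ, AT]
Visit DH → queue [BL, CB, GJ, AT]
Visit BL → queue [CB, GJ, AT]
Visit CB → queue [GJ, AT]
Visit GJ; enqueue PD → queue [AT, PD]
Visit AT → queue [PD]
Visit PD → queue []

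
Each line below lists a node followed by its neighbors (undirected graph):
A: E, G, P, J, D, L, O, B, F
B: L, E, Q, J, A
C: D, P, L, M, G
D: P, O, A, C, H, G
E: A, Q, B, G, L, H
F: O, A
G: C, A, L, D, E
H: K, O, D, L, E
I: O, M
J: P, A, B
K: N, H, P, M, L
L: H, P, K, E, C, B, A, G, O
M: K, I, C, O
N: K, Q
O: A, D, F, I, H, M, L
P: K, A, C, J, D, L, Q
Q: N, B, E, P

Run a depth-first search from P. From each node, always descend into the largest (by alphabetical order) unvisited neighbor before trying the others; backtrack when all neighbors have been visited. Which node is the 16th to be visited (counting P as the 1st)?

F

Visit P
P → Q
Q → N
N → K
K → M
M → O
O → L
L → H
H → E
E → G
G → D
D → C
D → A
A → J
J → B
A → F
O → I

Visit order: P, Q, N, K, M, O, L, H, E, G, D, C, A, J, B, F, I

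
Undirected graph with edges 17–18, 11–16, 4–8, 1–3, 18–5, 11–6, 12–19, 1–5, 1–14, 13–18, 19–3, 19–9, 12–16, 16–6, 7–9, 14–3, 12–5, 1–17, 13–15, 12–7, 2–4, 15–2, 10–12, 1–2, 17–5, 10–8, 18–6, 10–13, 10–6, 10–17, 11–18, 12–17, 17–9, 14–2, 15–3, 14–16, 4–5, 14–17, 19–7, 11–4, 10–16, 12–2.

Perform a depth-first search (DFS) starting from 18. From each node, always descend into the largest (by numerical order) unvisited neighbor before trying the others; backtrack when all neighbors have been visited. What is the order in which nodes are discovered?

Visit 18
18 → 17
17 → 14
14 → 16
16 → 12
12 → 19
19 → 9
9 → 7
19 → 3
3 → 15
15 → 13
13 → 10
10 → 8
8 → 4
4 → 11
11 → 6
4 → 5
5 → 1
1 → 2

18 -> 17 -> 14 -> 16 -> 12 -> 19 -> 9 -> 7 -> 3 -> 15 -> 13 -> 10 -> 8 -> 4 -> 11 -> 6 -> 5 -> 1 -> 2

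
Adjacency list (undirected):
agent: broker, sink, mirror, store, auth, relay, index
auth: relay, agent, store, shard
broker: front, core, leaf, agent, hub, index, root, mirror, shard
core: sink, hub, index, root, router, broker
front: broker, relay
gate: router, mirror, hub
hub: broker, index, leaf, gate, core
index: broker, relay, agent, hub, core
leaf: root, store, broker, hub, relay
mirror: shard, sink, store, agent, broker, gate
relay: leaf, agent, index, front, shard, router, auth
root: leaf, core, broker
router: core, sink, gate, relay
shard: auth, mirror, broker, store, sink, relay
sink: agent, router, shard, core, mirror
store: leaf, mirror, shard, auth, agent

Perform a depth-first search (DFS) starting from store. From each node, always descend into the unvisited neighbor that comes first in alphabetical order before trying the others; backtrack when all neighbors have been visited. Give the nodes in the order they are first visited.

store, agent, auth, relay, front, broker, core, hub, gate, mirror, shard, sink, router, index, leaf, root

Visit store
store → agent
agent → auth
auth → relay
relay → front
front → broker
broker → core
core → hub
hub → gate
gate → mirror
mirror → shard
shard → sink
sink → router
hub → index
hub → leaf
leaf → root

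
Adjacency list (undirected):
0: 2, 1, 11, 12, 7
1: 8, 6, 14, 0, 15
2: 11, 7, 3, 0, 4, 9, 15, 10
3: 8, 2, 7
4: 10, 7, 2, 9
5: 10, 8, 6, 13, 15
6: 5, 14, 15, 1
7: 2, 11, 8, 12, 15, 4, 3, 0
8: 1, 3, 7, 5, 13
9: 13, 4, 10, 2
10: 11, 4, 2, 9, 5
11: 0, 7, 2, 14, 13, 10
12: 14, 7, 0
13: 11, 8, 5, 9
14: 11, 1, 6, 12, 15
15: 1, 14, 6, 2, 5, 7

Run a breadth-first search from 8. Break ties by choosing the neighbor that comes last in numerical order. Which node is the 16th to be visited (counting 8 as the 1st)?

Visit 8; enqueue 13, 7, 5, 3, 1 → queue [13, 7, 5, 3, 1]
Visit 13; enqueue 11, 9 → queue [7, 5, 3, 1, 11, 9]
Visit 7; enqueue 15, 12, 4, 2, 0 → queue [5, 3, 1, 11, 9, 15, 12, 4, 2, 0]
Visit 5; enqueue 10, 6 → queue [3, 1, 11, 9, 15, 12, 4, 2, 0, 10, 6]
Visit 3 → queue [1, 11, 9, 15, 12, 4, 2, 0, 10, 6]
Visit 1; enqueue 14 → queue [11, 9, 15, 12, 4, 2, 0, 10, 6, 14]
Visit 11 → queue [9, 15, 12, 4, 2, 0, 10, 6, 14]
Visit 9 → queue [15, 12, 4, 2, 0, 10, 6, 14]
Visit 15 → queue [12, 4, 2, 0, 10, 6, 14]
Visit 12 → queue [4, 2, 0, 10, 6, 14]
Visit 4 → queue [2, 0, 10, 6, 14]
Visit 2 → queue [0, 10, 6, 14]
Visit 0 → queue [10, 6, 14]
Visit 10 → queue [6, 14]
Visit 6 → queue [14]
Visit 14 → queue []

Visit order: 8, 13, 7, 5, 3, 1, 11, 9, 15, 12, 4, 2, 0, 10, 6, 14

14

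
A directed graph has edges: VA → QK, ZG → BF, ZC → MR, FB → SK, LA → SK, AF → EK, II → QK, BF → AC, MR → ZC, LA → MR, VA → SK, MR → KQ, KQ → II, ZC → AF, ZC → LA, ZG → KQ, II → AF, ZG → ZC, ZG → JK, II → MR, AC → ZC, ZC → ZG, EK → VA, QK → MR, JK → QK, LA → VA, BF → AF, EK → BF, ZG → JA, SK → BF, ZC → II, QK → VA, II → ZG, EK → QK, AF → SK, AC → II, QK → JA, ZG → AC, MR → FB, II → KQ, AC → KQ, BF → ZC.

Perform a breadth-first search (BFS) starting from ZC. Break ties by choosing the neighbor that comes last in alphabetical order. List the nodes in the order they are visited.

Visit ZC; enqueue ZG, MR, LA, II, AF → queue [ZG, MR, LA, II, AF]
Visit ZG; enqueue KQ, JK, JA, BF, AC → queue [MR, LA, II, AF, KQ, JK, JA, BF, AC]
Visit MR; enqueue FB → queue [LA, II, AF, KQ, JK, JA, BF, AC, FB]
Visit LA; enqueue VA, SK → queue [II, AF, KQ, JK, JA, BF, AC, FB, VA, SK]
Visit II; enqueue QK → queue [AF, KQ, JK, JA, BF, AC, FB, VA, SK, QK]
Visit AF; enqueue EK → queue [KQ, JK, JA, BF, AC, FB, VA, SK, QK, EK]
Visit KQ → queue [JK, JA, BF, AC, FB, VA, SK, QK, EK]
Visit JK → queue [JA, BF, AC, FB, VA, SK, QK, EK]
Visit JA → queue [BF, AC, FB, VA, SK, QK, EK]
Visit BF → queue [AC, FB, VA, SK, QK, EK]
Visit AC → queue [FB, VA, SK, QK, EK]
Visit FB → queue [VA, SK, QK, EK]
Visit VA → queue [SK, QK, EK]
Visit SK → queue [QK, EK]
Visit QK → queue [EK]
Visit EK → queue []

ZC → ZG → MR → LA → II → AF → KQ → JK → JA → BF → AC → FB → VA → SK → QK → EK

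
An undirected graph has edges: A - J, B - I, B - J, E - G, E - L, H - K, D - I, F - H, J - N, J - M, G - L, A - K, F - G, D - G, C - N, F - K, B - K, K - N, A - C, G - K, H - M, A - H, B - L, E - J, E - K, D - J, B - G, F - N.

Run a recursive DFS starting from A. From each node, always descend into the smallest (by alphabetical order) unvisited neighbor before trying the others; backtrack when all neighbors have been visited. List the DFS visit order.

Visit A
A → C
C → N
N → F
F → G
G → B
B → I
I → D
D → J
J → E
E → K
K → H
H → M
E → L

A -> C -> N -> F -> G -> B -> I -> D -> J -> E -> K -> H -> M -> L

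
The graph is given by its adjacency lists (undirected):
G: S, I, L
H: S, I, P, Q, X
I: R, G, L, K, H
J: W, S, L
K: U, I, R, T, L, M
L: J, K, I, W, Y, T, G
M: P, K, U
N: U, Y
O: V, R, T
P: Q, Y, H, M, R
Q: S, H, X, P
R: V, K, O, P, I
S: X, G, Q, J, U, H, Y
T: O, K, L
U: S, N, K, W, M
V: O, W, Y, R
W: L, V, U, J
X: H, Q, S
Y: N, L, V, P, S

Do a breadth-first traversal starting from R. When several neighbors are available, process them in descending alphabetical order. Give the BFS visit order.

Visit R; enqueue V, P, O, K, I → queue [V, P, O, K, I]
Visit V; enqueue Y, W → queue [P, O, K, I, Y, W]
Visit P; enqueue Q, M, H → queue [O, K, I, Y, W, Q, M, H]
Visit O; enqueue T → queue [K, I, Y, W, Q, M, H, T]
Visit K; enqueue U, L → queue [I, Y, W, Q, M, H, T, U, L]
Visit I; enqueue G → queue [Y, W, Q, M, H, T, U, L, G]
Visit Y; enqueue S, N → queue [W, Q, M, H, T, U, L, G, S, N]
Visit W; enqueue J → queue [Q, M, H, T, U, L, G, S, N, J]
Visit Q; enqueue X → queue [M, H, T, U, L, G, S, N, J, X]
Visit M → queue [H, T, U, L, G, S, N, J, X]
Visit H → queue [T, U, L, G, S, N, J, X]
Visit T → queue [U, L, G, S, N, J, X]
Visit U → queue [L, G, S, N, J, X]
Visit L → queue [G, S, N, J, X]
Visit G → queue [S, N, J, X]
Visit S → queue [N, J, X]
Visit N → queue [J, X]
Visit J → queue [X]
Visit X → queue []

R, V, P, O, K, I, Y, W, Q, M, H, T, U, L, G, S, N, J, X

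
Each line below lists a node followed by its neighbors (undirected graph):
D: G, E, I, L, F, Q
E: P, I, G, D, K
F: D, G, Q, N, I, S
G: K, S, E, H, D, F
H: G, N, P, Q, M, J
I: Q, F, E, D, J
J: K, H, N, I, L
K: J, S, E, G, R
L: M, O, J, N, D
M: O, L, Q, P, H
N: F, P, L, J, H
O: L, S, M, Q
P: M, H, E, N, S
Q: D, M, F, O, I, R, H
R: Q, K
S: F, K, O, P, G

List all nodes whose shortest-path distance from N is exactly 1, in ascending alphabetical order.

F, H, J, L, P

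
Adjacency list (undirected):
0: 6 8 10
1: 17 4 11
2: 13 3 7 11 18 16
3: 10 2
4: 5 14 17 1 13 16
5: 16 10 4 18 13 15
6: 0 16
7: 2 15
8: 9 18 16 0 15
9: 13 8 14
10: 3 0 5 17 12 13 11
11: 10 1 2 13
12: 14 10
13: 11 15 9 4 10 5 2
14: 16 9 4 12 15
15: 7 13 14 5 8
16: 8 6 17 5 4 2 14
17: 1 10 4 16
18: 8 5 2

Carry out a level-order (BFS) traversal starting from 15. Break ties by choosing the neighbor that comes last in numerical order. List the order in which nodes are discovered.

Visit 15; enqueue 14, 13, 8, 7, 5 → queue [14, 13, 8, 7, 5]
Visit 14; enqueue 16, 12, 9, 4 → queue [13, 8, 7, 5, 16, 12, 9, 4]
Visit 13; enqueue 11, 10, 2 → queue [8, 7, 5, 16, 12, 9, 4, 11, 10, 2]
Visit 8; enqueue 18, 0 → queue [7, 5, 16, 12, 9, 4, 11, 10, 2, 18, 0]
Visit 7 → queue [5, 16, 12, 9, 4, 11, 10, 2, 18, 0]
Visit 5 → queue [16, 12, 9, 4, 11, 10, 2, 18, 0]
Visit 16; enqueue 17, 6 → queue [12, 9, 4, 11, 10, 2, 18, 0, 17, 6]
Visit 12 → queue [9, 4, 11, 10, 2, 18, 0, 17, 6]
Visit 9 → queue [4, 11, 10, 2, 18, 0, 17, 6]
Visit 4; enqueue 1 → queue [11, 10, 2, 18, 0, 17, 6, 1]
Visit 11 → queue [10, 2, 18, 0, 17, 6, 1]
Visit 10; enqueue 3 → queue [2, 18, 0, 17, 6, 1, 3]
Visit 2 → queue [18, 0, 17, 6, 1, 3]
Visit 18 → queue [0, 17, 6, 1, 3]
Visit 0 → queue [17, 6, 1, 3]
Visit 17 → queue [6, 1, 3]
Visit 6 → queue [1, 3]
Visit 1 → queue [3]
Visit 3 → queue []

15 -> 14 -> 13 -> 8 -> 7 -> 5 -> 16 -> 12 -> 9 -> 4 -> 11 -> 10 -> 2 -> 18 -> 0 -> 17 -> 6 -> 1 -> 3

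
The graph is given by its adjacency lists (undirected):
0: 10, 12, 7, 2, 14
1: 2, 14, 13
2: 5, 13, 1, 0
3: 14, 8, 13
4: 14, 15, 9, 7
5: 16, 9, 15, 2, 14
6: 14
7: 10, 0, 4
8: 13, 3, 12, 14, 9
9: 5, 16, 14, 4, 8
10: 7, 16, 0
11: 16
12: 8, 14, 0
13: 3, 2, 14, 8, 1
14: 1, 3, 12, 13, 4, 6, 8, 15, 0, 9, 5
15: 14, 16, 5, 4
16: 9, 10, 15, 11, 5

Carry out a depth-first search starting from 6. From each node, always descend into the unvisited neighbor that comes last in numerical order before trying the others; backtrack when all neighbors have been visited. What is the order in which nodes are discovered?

6 -> 14 -> 15 -> 16 -> 11 -> 10 -> 7 -> 4 -> 9 -> 8 -> 13 -> 3 -> 2 -> 5 -> 1 -> 0 -> 12

Visit 6
6 → 14
14 → 15
15 → 16
16 → 11
16 → 10
10 → 7
7 → 4
4 → 9
9 → 8
8 → 13
13 → 3
13 → 2
2 → 5
2 → 1
2 → 0
0 → 12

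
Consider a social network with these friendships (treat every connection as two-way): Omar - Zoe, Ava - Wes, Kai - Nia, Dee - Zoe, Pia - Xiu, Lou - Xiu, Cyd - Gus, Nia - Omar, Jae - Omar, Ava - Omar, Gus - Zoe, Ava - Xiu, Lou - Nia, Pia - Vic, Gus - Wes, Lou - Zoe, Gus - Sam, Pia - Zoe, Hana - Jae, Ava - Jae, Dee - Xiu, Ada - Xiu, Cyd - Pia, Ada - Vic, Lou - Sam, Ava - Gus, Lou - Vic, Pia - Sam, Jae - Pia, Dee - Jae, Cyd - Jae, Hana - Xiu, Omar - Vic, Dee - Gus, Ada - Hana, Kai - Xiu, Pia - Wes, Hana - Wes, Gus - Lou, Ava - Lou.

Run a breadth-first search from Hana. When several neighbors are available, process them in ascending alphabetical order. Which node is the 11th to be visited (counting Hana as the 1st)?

Visit Hana; enqueue Ada, Jae, Wes, Xiu → queue [Ada, Jae, Wes, Xiu]
Visit Ada; enqueue Vic → queue [Jae, Wes, Xiu, Vic]
Visit Jae; enqueue Ava, Cyd, Dee, Omar, Pia → queue [Wes, Xiu, Vic, Ava, Cyd, Dee, Omar, Pia]
Visit Wes; enqueue Gus → queue [Xiu, Vic, Ava, Cyd, Dee, Omar, Pia, Gus]
Visit Xiu; enqueue Kai, Lou → queue [Vic, Ava, Cyd, Dee, Omar, Pia, Gus, Kai, Lou]
Visit Vic → queue [Ava, Cyd, Dee, Omar, Pia, Gus, Kai, Lou]
Visit Ava → queue [Cyd, Dee, Omar, Pia, Gus, Kai, Lou]
Visit Cyd → queue [Dee, Omar, Pia, Gus, Kai, Lou]
Visit Dee; enqueue Zoe → queue [Omar, Pia, Gus, Kai, Lou, Zoe]
Visit Omar; enqueue Nia → queue [Pia, Gus, Kai, Lou, Zoe, Nia]
Visit Pia; enqueue Sam → queue [Gus, Kai, Lou, Zoe, Nia, Sam]
Visit Gus → queue [Kai, Lou, Zoe, Nia, Sam]
Visit Kai → queue [Lou, Zoe, Nia, Sam]
Visit Lou → queue [Zoe, Nia, Sam]
Visit Zoe → queue [Nia, Sam]
Visit Nia → queue [Sam]
Visit Sam → queue []

Visit order: Hana, Ada, Jae, Wes, Xiu, Vic, Ava, Cyd, Dee, Omar, Pia, Gus, Kai, Lou, Zoe, Nia, Sam

Pia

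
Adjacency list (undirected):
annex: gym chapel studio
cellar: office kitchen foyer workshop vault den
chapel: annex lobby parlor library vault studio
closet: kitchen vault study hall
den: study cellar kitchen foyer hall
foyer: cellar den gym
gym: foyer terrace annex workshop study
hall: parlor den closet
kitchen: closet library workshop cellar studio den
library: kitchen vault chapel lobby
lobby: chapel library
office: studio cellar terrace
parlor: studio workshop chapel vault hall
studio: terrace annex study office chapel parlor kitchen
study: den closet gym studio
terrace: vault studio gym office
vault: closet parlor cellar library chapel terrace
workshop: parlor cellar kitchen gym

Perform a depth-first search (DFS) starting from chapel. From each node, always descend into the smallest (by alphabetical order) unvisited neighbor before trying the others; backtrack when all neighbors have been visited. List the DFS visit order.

Visit chapel
chapel → annex
annex → gym
gym → foyer
foyer → cellar
cellar → den
den → hall
hall → closet
closet → kitchen
kitchen → library
library → lobby
library → vault
vault → parlor
parlor → studio
studio → office
office → terrace
studio → study
parlor → workshop

chapel -> annex -> gym -> foyer -> cellar -> den -> hall -> closet -> kitchen -> library -> lobby -> vault -> parlor -> studio -> office -> terrace -> study -> workshop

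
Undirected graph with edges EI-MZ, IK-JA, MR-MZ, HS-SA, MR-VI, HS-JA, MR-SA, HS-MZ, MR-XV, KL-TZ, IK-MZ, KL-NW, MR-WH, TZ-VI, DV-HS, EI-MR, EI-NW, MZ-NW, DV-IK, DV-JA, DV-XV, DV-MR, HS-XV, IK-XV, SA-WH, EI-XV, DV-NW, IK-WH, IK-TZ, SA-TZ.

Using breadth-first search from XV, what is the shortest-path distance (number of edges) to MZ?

Level 0: XV
Level 1: DV, EI, HS, IK, MR
Level 2: JA, MZ, NW, SA, TZ, VI, WH
Level 3: KL
MZ first appears at level 2.

2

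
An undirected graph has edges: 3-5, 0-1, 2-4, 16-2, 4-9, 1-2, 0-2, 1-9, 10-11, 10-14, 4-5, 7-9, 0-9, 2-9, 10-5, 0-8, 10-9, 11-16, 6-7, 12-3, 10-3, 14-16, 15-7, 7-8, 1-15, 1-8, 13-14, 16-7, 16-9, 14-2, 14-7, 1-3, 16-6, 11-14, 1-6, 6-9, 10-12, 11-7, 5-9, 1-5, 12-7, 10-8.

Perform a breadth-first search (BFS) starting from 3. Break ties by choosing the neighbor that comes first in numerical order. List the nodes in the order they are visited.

3, 1, 5, 10, 12, 0, 2, 6, 8, 9, 15, 4, 11, 14, 7, 16, 13

Visit 3; enqueue 1, 5, 10, 12 → queue [1, 5, 10, 12]
Visit 1; enqueue 0, 2, 6, 8, 9, 15 → queue [5, 10, 12, 0, 2, 6, 8, 9, 15]
Visit 5; enqueue 4 → queue [10, 12, 0, 2, 6, 8, 9, 15, 4]
Visit 10; enqueue 11, 14 → queue [12, 0, 2, 6, 8, 9, 15, 4, 11, 14]
Visit 12; enqueue 7 → queue [0, 2, 6, 8, 9, 15, 4, 11, 14, 7]
Visit 0 → queue [2, 6, 8, 9, 15, 4, 11, 14, 7]
Visit 2; enqueue 16 → queue [6, 8, 9, 15, 4, 11, 14, 7, 16]
Visit 6 → queue [8, 9, 15, 4, 11, 14, 7, 16]
Visit 8 → queue [9, 15, 4, 11, 14, 7, 16]
Visit 9 → queue [15, 4, 11, 14, 7, 16]
Visit 15 → queue [4, 11, 14, 7, 16]
Visit 4 → queue [11, 14, 7, 16]
Visit 11 → queue [14, 7, 16]
Visit 14; enqueue 13 → queue [7, 16, 13]
Visit 7 → queue [16, 13]
Visit 16 → queue [13]
Visit 13 → queue []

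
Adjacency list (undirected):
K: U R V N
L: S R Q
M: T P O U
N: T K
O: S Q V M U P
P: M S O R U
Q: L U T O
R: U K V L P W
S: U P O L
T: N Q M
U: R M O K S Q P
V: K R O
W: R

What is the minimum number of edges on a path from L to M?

3

Level 0: L
Level 1: Q, R, S
Level 2: K, O, P, T, U, V, W
Level 3: M, N
M first appears at level 3.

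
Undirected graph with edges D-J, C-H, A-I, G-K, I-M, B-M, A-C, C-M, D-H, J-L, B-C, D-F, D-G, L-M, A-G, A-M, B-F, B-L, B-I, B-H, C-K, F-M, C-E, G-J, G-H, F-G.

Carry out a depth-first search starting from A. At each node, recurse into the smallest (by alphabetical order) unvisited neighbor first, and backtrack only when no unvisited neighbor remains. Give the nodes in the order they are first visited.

Visit A
A → C
C → B
B → F
F → D
D → G
G → H
G → J
J → L
L → M
M → I
G → K
C → E

A → C → B → F → D → G → H → J → L → M → I → K → E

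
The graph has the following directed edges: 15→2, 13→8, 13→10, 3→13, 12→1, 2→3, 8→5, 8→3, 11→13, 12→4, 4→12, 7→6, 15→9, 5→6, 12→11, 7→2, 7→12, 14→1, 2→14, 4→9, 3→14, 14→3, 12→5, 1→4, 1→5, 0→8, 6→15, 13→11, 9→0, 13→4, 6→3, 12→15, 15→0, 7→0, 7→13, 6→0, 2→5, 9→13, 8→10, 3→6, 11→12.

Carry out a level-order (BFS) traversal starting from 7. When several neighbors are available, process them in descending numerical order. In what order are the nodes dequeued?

Visit 7; enqueue 13, 12, 6, 2, 0 → queue [13, 12, 6, 2, 0]
Visit 13; enqueue 11, 10, 8, 4 → queue [12, 6, 2, 0, 11, 10, 8, 4]
Visit 12; enqueue 15, 5, 1 → queue [6, 2, 0, 11, 10, 8, 4, 15, 5, 1]
Visit 6; enqueue 3 → queue [2, 0, 11, 10, 8, 4, 15, 5, 1, 3]
Visit 2; enqueue 14 → queue [0, 11, 10, 8, 4, 15, 5, 1, 3, 14]
Visit 0 → queue [11, 10, 8, 4, 15, 5, 1, 3, 14]
Visit 11 → queue [10, 8, 4, 15, 5, 1, 3, 14]
Visit 10 → queue [8, 4, 15, 5, 1, 3, 14]
Visit 8 → queue [4, 15, 5, 1, 3, 14]
Visit 4; enqueue 9 → queue [15, 5, 1, 3, 14, 9]
Visit 15 → queue [5, 1, 3, 14, 9]
Visit 5 → queue [1, 3, 14, 9]
Visit 1 → queue [3, 14, 9]
Visit 3 → queue [14, 9]
Visit 14 → queue [9]
Visit 9 → queue []

7 -> 13 -> 12 -> 6 -> 2 -> 0 -> 11 -> 10 -> 8 -> 4 -> 15 -> 5 -> 1 -> 3 -> 14 -> 9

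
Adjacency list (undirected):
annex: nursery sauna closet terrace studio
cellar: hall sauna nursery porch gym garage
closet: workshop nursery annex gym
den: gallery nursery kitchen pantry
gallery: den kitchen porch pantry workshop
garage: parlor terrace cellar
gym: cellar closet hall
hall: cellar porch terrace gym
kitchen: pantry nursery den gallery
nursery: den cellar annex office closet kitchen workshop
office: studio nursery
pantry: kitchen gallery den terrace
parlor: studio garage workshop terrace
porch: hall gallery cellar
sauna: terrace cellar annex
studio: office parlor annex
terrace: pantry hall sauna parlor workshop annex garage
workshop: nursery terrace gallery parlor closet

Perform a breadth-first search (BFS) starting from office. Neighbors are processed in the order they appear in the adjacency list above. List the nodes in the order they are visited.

office studio nursery parlor annex den cellar closet kitchen workshop garage terrace sauna gallery pantry hall porch gym

Visit office; enqueue studio, nursery → queue [studio, nursery]
Visit studio; enqueue parlor, annex → queue [nursery, parlor, annex]
Visit nursery; enqueue den, cellar, closet, kitchen, workshop → queue [parlor, annex, den, cellar, closet, kitchen, workshop]
Visit parlor; enqueue garage, terrace → queue [annex, den, cellar, closet, kitchen, workshop, garage, terrace]
Visit annex; enqueue sauna → queue [den, cellar, closet, kitchen, workshop, garage, terrace, sauna]
Visit den; enqueue gallery, pantry → queue [cellar, closet, kitchen, workshop, garage, terrace, sauna, gallery, pantry]
Visit cellar; enqueue hall, porch, gym → queue [closet, kitchen, workshop, garage, terrace, sauna, gallery, pantry, hall, porch, gym]
Visit closet → queue [kitchen, workshop, garage, terrace, sauna, gallery, pantry, hall, porch, gym]
Visit kitchen → queue [workshop, garage, terrace, sauna, gallery, pantry, hall, porch, gym]
Visit workshop → queue [garage, terrace, sauna, gallery, pantry, hall, porch, gym]
Visit garage → queue [terrace, sauna, gallery, pantry, hall, porch, gym]
Visit terrace → queue [sauna, gallery, pantry, hall, porch, gym]
Visit sauna → queue [gallery, pantry, hall, porch, gym]
Visit gallery → queue [pantry, hall, porch, gym]
Visit pantry → queue [hall, porch, gym]
Visit hall → queue [porch, gym]
Visit porch → queue [gym]
Visit gym → queue []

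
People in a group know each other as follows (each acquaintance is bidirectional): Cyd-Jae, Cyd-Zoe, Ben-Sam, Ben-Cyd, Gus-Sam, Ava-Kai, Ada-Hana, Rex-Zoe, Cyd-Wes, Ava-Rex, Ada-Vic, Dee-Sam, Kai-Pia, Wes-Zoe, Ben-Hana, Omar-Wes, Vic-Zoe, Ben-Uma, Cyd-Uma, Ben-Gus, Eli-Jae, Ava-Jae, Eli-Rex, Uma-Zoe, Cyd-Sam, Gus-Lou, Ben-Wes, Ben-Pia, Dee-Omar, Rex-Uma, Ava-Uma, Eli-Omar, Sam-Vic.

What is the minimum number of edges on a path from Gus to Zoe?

Level 0: Gus
Level 1: Ben, Lou, Sam
Level 2: Cyd, Dee, Hana, Pia, Uma, Vic, Wes
Level 3: Ada, Ava, Jae, Kai, Omar, Rex, Zoe
Level 4: Eli
Zoe first appears at level 3.

3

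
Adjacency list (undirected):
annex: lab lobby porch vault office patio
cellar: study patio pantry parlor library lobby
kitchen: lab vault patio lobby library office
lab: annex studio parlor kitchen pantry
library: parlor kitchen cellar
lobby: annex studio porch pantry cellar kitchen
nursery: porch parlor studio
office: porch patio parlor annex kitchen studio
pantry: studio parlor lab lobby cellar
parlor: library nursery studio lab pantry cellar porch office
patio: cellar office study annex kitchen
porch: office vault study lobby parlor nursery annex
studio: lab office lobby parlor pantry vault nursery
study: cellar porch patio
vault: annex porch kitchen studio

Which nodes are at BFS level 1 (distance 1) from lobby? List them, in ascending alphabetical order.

annex, cellar, kitchen, pantry, porch, studio

Level 0: lobby
Level 1: annex, cellar, kitchen, pantry, porch, studio
Level 2: lab, library, nursery, office, parlor, patio, study, vault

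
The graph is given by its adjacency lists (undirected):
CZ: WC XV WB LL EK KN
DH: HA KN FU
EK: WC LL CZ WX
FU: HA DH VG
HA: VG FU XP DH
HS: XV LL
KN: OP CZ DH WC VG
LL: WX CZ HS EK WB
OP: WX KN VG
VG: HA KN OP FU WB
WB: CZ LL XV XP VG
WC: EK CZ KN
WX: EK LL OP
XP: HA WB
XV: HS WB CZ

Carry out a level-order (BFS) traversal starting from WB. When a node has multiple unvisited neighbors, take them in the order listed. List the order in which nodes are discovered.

Visit WB; enqueue CZ, LL, XV, XP, VG → queue [CZ, LL, XV, XP, VG]
Visit CZ; enqueue WC, EK, KN → queue [LL, XV, XP, VG, WC, EK, KN]
Visit LL; enqueue WX, HS → queue [XV, XP, VG, WC, EK, KN, WX, HS]
Visit XV → queue [XP, VG, WC, EK, KN, WX, HS]
Visit XP; enqueue HA → queue [VG, WC, EK, KN, WX, HS, HA]
Visit VG; enqueue OP, FU → queue [WC, EK, KN, WX, HS, HA, OP, FU]
Visit WC → queue [EK, KN, WX, HS, HA, OP, FU]
Visit EK → queue [KN, WX, HS, HA, OP, FU]
Visit KN; enqueue DH → queue [WX, HS, HA, OP, FU, DH]
Visit WX → queue [HS, HA, OP, FU, DH]
Visit HS → queue [HA, OP, FU, DH]
Visit HA → queue [OP, FU, DH]
Visit OP → queue [FU, DH]
Visit FU → queue [DH]
Visit DH → queue []

WB -> CZ -> LL -> XV -> XP -> VG -> WC -> EK -> KN -> WX -> HS -> HA -> OP -> FU -> DH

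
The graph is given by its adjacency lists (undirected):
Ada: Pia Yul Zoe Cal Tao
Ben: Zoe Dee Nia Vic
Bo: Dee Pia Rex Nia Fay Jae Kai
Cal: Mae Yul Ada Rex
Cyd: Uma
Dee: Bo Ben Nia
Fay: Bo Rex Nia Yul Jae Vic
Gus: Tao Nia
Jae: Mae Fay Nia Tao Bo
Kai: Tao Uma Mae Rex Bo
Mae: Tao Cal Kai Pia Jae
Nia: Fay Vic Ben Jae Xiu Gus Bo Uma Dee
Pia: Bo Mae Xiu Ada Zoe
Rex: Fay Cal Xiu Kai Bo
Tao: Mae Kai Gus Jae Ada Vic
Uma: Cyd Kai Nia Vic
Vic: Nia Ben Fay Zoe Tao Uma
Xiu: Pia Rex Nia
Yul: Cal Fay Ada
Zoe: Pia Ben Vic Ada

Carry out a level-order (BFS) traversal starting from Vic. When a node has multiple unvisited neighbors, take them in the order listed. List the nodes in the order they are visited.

Visit Vic; enqueue Nia, Ben, Fay, Zoe, Tao, Uma → queue [Nia, Ben, Fay, Zoe, Tao, Uma]
Visit Nia; enqueue Jae, Xiu, Gus, Bo, Dee → queue [Ben, Fay, Zoe, Tao, Uma, Jae, Xiu, Gus, Bo, Dee]
Visit Ben → queue [Fay, Zoe, Tao, Uma, Jae, Xiu, Gus, Bo, Dee]
Visit Fay; enqueue Rex, Yul → queue [Zoe, Tao, Uma, Jae, Xiu, Gus, Bo, Dee, Rex, Yul]
Visit Zoe; enqueue Pia, Ada → queue [Tao, Uma, Jae, Xiu, Gus, Bo, Dee, Rex, Yul, Pia, Ada]
Visit Tao; enqueue Mae, Kai → queue [Uma, Jae, Xiu, Gus, Bo, Dee, Rex, Yul, Pia, Ada, Mae, Kai]
Visit Uma; enqueue Cyd → queue [Jae, Xiu, Gus, Bo, Dee, Rex, Yul, Pia, Ada, Mae, Kai, Cyd]
Visit Jae → queue [Xiu, Gus, Bo, Dee, Rex, Yul, Pia, Ada, Mae, Kai, Cyd]
Visit Xiu → queue [Gus, Bo, Dee, Rex, Yul, Pia, Ada, Mae, Kai, Cyd]
Visit Gus → queue [Bo, Dee, Rex, Yul, Pia, Ada, Mae, Kai, Cyd]
Visit Bo → queue [Dee, Rex, Yul, Pia, Ada, Mae, Kai, Cyd]
Visit Dee → queue [Rex, Yul, Pia, Ada, Mae, Kai, Cyd]
Visit Rex; enqueue Cal → queue [Yul, Pia, Ada, Mae, Kai, Cyd, Cal]
Visit Yul → queue [Pia, Ada, Mae, Kai, Cyd, Cal]
Visit Pia → queue [Ada, Mae, Kai, Cyd, Cal]
Visit Ada → queue [Mae, Kai, Cyd, Cal]
Visit Mae → queue [Kai, Cyd, Cal]
Visit Kai → queue [Cyd, Cal]
Visit Cyd → queue [Cal]
Visit Cal → queue []

Vic → Nia → Ben → Fay → Zoe → Tao → Uma → Jae → Xiu → Gus → Bo → Dee → Rex → Yul → Pia → Ada → Mae → Kai → Cyd → Cal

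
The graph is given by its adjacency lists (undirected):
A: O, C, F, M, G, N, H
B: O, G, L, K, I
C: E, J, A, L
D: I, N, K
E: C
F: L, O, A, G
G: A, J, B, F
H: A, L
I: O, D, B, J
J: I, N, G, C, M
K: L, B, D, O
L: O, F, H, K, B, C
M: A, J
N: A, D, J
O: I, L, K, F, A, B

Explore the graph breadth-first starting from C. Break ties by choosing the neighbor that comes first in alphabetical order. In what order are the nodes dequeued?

C -> A -> E -> J -> L -> F -> G -> H -> M -> N -> O -> I -> B -> K -> D

Visit C; enqueue A, E, J, L → queue [A, E, J, L]
Visit A; enqueue F, G, H, M, N, O → queue [E, J, L, F, G, H, M, N, O]
Visit E → queue [J, L, F, G, H, M, N, O]
Visit J; enqueue I → queue [L, F, G, H, M, N, O, I]
Visit L; enqueue B, K → queue [F, G, H, M, N, O, I, B, K]
Visit F → queue [G, H, M, N, O, I, B, K]
Visit G → queue [H, M, N, O, I, B, K]
Visit H → queue [M, N, O, I, B, K]
Visit M → queue [N, O, I, B, K]
Visit N; enqueue D → queue [O, I, B, K, D]
Visit O → queue [I, B, K, D]
Visit I → queue [B, K, D]
Visit B → queue [K, D]
Visit K → queue [D]
Visit D → queue []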